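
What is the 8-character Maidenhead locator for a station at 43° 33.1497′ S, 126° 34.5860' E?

PE36gk97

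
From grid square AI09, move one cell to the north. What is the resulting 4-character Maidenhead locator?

AJ00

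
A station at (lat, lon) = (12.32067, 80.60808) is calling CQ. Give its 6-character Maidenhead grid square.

NK02hh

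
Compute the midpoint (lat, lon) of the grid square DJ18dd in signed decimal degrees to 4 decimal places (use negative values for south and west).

Field D=3, J=9: +3·20° lon, +9·10° lat → SW at lon -120°, lat 0°.
Square 1, 8: +1·2° lon, +8·1° lat → SW at lon -118°, lat 8°.
Subsquare d=3, d=3: +3·0.0833333° lon, +3·0.0416667° lat → SW at lon -117.75°, lat 8.125°.
Cell spans 0.0833333° lon × 0.0416667° lat. Centre is SW corner plus half of each.
latitude 8.1458, longitude -117.7083.

8.1458, -117.7083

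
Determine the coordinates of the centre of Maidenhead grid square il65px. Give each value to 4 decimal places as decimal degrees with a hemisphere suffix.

25.9792° N, 6.7083° W

Field I=8, L=11: +8·20° lon, +11·10° lat → SW at lon -20°, lat 20°.
Square 6, 5: +6·2° lon, +5·1° lat → SW at lon -8°, lat 25°.
Subsquare p=15, x=23: +15·0.0833333° lon, +23·0.0416667° lat → SW at lon -6.75°, lat 25.9583°.
Cell spans 0.0833333° lon × 0.0416667° lat. Centre is SW corner plus half of each.
latitude 25.9792° N, longitude 6.7083° W.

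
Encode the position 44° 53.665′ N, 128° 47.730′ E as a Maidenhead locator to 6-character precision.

PN44jv

Shift to the Maidenhead origin (180°W, 90°S): lon 308.7955, lat 134.8944.
Field: 308.7955/20 → 15 → P, 134.8944/10 → 13 → N; chars PN.
Square: 8.7955/2 → 4, 4.8944/1 → 4; chars 44.
Subsquare: 0.7955/0.0833333 → 9 → j, 0.8944/0.0416667 → 21 → v; chars jv.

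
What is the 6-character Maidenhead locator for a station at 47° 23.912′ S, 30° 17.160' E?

KE52do

Add 180° to longitude and 90° to latitude: 210.2860, 42.6015.
Field: lon ⌊210.2860/20⌋ = 10 → K; lat ⌊42.6015/10⌋ = 4 → E.
Square: lon ⌊10.2860/2⌋ = 5; lat ⌊2.6015/1⌋ = 2.
Subsquare: lon ⌊0.2860/0.0833333⌋ = 3 → d; lat ⌊0.6015/0.0416667⌋ = 14 → o.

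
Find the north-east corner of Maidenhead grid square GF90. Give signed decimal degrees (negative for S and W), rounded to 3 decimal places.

-39.000, -40.000

Field G=6, F=5: +6·20° lon, +5·10° lat → SW at lon -60°, lat -40°.
Square 9, 0: +9·2° lon, +0·1° lat → SW at lon -42°, lat -40°.
Cell spans 2° lon × 1° lat. NE corner is SW corner plus one full cell.
latitude -39.000, longitude -40.000.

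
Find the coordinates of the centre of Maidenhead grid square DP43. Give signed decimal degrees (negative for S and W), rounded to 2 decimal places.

63.50, -111.00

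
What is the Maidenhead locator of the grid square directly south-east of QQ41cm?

QQ41dl

Longitude subsquare c = 2; +1 → 3 = d.
Latitude subsquare m = 12; −1 → 11 = l.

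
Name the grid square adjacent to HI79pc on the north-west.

Longitude subsquare p = 15; −1 → 14 = o.
Latitude subsquare c = 2; +1 → 3 = d.

HI79od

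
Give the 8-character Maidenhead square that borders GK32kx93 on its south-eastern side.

Longitude extended square 9; +1 → 10, wraps to 0, carry into subsquare.
Longitude subsquare k = 10; +1 → 11 = l.
Latitude extended square 3; −1 → 2.

GK32lx02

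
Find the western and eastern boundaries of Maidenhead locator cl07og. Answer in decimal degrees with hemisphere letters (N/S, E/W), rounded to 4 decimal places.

138.8333° W, 138.7500° W

Field C=2, L=11: +2·20° lon, +11·10° lat → SW at lon -140°, lat 20°.
Square 0, 7: +0·2° lon, +7·1° lat → SW at lon -140°, lat 27°.
Subsquare o=14, g=6: +14·0.0833333° lon, +6·0.0416667° lat → SW at lon -138.833°, lat 27.25°.
Cell spans 0.0833333° lon × 0.0416667° lat.
west 138.8333° W, east 138.7500° W.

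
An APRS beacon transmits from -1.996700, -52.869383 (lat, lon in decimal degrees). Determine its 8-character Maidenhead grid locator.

GI38na50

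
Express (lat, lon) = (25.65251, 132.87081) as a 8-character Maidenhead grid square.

PL65kp46

Offset from 180°W / 90°S: lon 312.87081°, lat 115.65251°.
Field: 312.87081/20 → 15 → P, 115.65251/10 → 11 → L; chars PL.
Square: 12.87081/2 → 6, 5.65251/1 → 5; chars 65.
Subsquare: 0.87081/0.0833333 → 10 → k, 0.65251/0.0416667 → 15 → p; chars kp.
Extended square: 0.03748/0.00833333 → 4, 0.02751/0.00416667 → 6; chars 46.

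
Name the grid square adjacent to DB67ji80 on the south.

Latitude extended square 0; −1 → -1, wraps to 9, carry into subsquare.
Latitude subsquare i = 8; −1 → 7 = h.
The longitude characters are unchanged.

DB67jh89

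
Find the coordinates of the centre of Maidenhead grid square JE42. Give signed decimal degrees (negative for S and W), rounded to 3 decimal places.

Field J=9, E=4: +9·20° lon, +4·10° lat → SW at lon 0°, lat -50°.
Square 4, 2: +4·2° lon, +2·1° lat → SW at lon 8°, lat -48°.
Cell spans 2° lon × 1° lat. Centre is SW corner plus half of each.
latitude -47.500, longitude 9.000.

-47.500, 9.000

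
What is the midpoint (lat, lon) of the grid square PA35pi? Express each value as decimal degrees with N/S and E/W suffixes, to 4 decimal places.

84.6458° S, 127.2917° E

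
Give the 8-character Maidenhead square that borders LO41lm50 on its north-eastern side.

LO41lm61

Longitude extended square 5; +1 → 6.
Latitude extended square 0; +1 → 1.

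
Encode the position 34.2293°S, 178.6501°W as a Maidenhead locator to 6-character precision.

AF05qs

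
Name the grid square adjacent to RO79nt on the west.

RO79mt

Longitude subsquare n = 13; −1 → 12 = m.
The latitude characters are unchanged.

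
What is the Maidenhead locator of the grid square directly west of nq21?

Longitude square 2; −1 → 1.
The latitude characters are unchanged.

NQ11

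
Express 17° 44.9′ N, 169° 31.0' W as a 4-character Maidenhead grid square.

AK57

Add 180° to longitude and 90° to latitude: 10.48, 107.75.
Field (20°×10°, letters A–R): lon ⌊10.48/20⌋ = 0 → A; lat ⌊107.75/10⌋ = 10 → K.
Square (2°×1°, digits 0–9): lon ⌊10.48/2⌋ = 5; lat ⌊7.75/1⌋ = 7.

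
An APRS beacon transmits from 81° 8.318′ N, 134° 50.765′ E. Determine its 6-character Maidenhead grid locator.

PR71kd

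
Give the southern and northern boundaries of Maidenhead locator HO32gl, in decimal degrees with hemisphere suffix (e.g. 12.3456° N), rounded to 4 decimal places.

Field H=7, O=14: +7·20° lon, +14·10° lat → SW at lon -40°, lat 50°.
Square 3, 2: +3·2° lon, +2·1° lat → SW at lon -34°, lat 52°.
Subsquare g=6, l=11: +6·0.0833333° lon, +11·0.0416667° lat → SW at lon -33.5°, lat 52.4583°.
Cell spans 0.0833333° lon × 0.0416667° lat.
south 52.4583° N, north 52.5000° N.

52.4583° N, 52.5000° N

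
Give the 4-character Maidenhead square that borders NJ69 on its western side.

NJ59

Longitude square 6; −1 → 5.
The latitude characters are unchanged.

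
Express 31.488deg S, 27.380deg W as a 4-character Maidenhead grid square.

HF68

Add 180° to longitude and 90° to latitude: 152.62, 58.51.
Field: 152.62/20 → 7 → H, 58.51/10 → 5 → F; chars HF.
Square: 12.62/2 → 6, 8.51/1 → 8; chars 68.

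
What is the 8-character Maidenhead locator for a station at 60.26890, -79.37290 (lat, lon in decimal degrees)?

FP00hg54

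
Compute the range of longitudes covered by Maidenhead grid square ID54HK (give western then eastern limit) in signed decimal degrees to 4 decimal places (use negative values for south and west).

-9.4167, -9.3333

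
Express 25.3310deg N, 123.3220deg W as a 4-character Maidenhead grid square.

CL85

Shift to the Maidenhead origin (180°W, 90°S): lon 56.68, lat 115.33.
Field: lon ⌊56.68/20⌋ = 2 → C; lat ⌊115.33/10⌋ = 11 → L.
Square: lon ⌊16.68/2⌋ = 8; lat ⌊5.33/1⌋ = 5.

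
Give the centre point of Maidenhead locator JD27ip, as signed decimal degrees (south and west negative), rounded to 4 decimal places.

-52.3542, 4.7083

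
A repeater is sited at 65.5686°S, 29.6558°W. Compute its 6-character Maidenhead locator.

HC54ek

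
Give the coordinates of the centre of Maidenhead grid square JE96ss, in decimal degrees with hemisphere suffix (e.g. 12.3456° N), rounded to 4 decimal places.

43.2292° S, 19.5417° E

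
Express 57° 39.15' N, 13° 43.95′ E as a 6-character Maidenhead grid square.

Shift to the Maidenhead origin (180°W, 90°S): lon 193.7325, lat 147.6525.
Field: 193.7325/20 → 9 → J, 147.6525/10 → 14 → O; chars JO.
Square: 13.7325/2 → 6, 7.6525/1 → 7; chars 67.
Subsquare: 1.7325/0.0833333 → 20 → u, 0.6525/0.0416667 → 15 → p; chars up.

JO67up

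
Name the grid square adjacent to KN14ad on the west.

Longitude subsquare a = 0; −1 → -1, wraps to 23 = x, carry into square.
Longitude square 1; −1 → 0.
The latitude characters are unchanged.

KN04xd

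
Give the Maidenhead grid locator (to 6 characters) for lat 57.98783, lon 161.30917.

RO07px

Offset from 180°W / 90°S: lon 341.3092°, lat 147.9878°.
Field: 341.3092/20 → 17 → R, 147.9878/10 → 14 → O; chars RO.
Square: 1.3092/2 → 0, 7.9878/1 → 7; chars 07.
Subsquare: 1.3092/0.0833333 → 15 → p, 0.9878/0.0416667 → 23 → x; chars px.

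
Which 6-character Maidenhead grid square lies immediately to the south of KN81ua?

Latitude subsquare a = 0; −1 → -1, wraps to 23 = x, carry into square.
Latitude square 1; −1 → 0.
The longitude characters are unchanged.

KN80ux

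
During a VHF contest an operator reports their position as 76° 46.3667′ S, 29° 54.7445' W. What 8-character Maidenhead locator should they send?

HB53bf04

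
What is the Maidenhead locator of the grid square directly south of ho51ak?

HO51aj

Latitude subsquare k = 10; −1 → 9 = j.
The longitude characters are unchanged.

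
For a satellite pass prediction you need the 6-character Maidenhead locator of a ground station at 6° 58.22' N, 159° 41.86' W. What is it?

Shift to the Maidenhead origin (180°W, 90°S): lon 20.3023, lat 96.9703.
Field: 20.3023/20 → 1 → B, 96.9703/10 → 9 → J; chars BJ.
Square: 0.3023/2 → 0, 6.9703/1 → 6; chars 06.
Subsquare: 0.3023/0.0833333 → 3 → d, 0.9703/0.0416667 → 23 → x; chars dx.

BJ06dx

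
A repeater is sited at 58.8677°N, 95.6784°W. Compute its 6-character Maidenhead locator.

Shift to the Maidenhead origin (180°W, 90°S): lon 84.3216, lat 148.8677.
Field: lon ⌊84.3216/20⌋ = 4 → E; lat ⌊148.8677/10⌋ = 14 → O.
Square: lon ⌊4.3216/2⌋ = 2; lat ⌊8.8677/1⌋ = 8.
Subsquare: lon ⌊0.3216/0.0833333⌋ = 3 → d; lat ⌊0.8677/0.0416667⌋ = 20 → u.

EO28du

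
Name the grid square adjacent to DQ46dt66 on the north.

DQ46dt67

Latitude extended square 6; +1 → 7.
The longitude characters are unchanged.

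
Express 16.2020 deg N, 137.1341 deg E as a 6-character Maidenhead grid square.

PK86ne

Add 180° to longitude and 90° to latitude: 317.1341, 106.2020.
Field: lon ⌊317.1341/20⌋ = 15 → P; lat ⌊106.2020/10⌋ = 10 → K.
Square: lon ⌊17.1341/2⌋ = 8; lat ⌊6.2020/1⌋ = 6.
Subsquare: lon ⌊1.1341/0.0833333⌋ = 13 → n; lat ⌊0.2020/0.0416667⌋ = 4 → e.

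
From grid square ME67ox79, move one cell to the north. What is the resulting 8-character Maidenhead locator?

ME68oa70

Latitude extended square 9; +1 → 10, wraps to 0, carry into subsquare.
Latitude subsquare x = 23; +1 → 24, wraps to 0 = a, carry into square.
Latitude square 7; +1 → 8.
The longitude characters are unchanged.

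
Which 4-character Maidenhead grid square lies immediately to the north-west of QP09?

PQ90

Longitude square 0; −1 → -1, wraps to 9, carry into field.
Longitude field Q = 16; −1 → 15 = P.
Latitude square 9; +1 → 10, wraps to 0, carry into field.
Latitude field P = 15; +1 → 16 = Q.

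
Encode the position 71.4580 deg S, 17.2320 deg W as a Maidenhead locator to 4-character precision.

IB18

Shift to the Maidenhead origin (180°W, 90°S): lon 162.77, lat 18.54.
Field: 162.77/20 → 8 → I, 18.54/10 → 1 → B; chars IB.
Square: 2.77/2 → 1, 8.54/1 → 8; chars 18.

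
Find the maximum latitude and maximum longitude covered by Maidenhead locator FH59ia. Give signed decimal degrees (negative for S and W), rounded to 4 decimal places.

Field F=5, H=7: +5·20° lon, +7·10° lat → SW at lon -80°, lat -20°.
Square 5, 9: +5·2° lon, +9·1° lat → SW at lon -70°, lat -11°.
Subsquare i=8, a=0: +8·0.0833333° lon, +0·0.0416667° lat → SW at lon -69.3333°, lat -11°.
Cell spans 0.0833333° lon × 0.0416667° lat. NE corner is SW corner plus one full cell.
latitude -10.9583, longitude -69.2500.

-10.9583, -69.2500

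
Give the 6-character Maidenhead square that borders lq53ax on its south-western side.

LQ43xw

Longitude subsquare a = 0; −1 → -1, wraps to 23 = x, carry into square.
Longitude square 5; −1 → 4.
Latitude subsquare x = 23; −1 → 22 = w.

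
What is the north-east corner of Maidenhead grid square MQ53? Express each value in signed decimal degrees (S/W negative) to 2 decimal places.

Field M=12, Q=16: +12·20° lon, +16·10° lat → SW at lon 60°, lat 70°.
Square 5, 3: +5·2° lon, +3·1° lat → SW at lon 70°, lat 73°.
Cell spans 2° lon × 1° lat. NE corner is SW corner plus one full cell.
latitude 74.00, longitude 72.00.

74.00, 72.00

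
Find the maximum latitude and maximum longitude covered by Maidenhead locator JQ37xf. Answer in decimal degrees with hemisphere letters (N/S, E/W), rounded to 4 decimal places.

77.2500° N, 8.0000° E

Field J=9, Q=16: +9·20° lon, +16·10° lat → SW at lon 0°, lat 70°.
Square 3, 7: +3·2° lon, +7·1° lat → SW at lon 6°, lat 77°.
Subsquare x=23, f=5: +23·0.0833333° lon, +5·0.0416667° lat → SW at lon 7.91667°, lat 77.2083°.
Cell spans 0.0833333° lon × 0.0416667° lat. NE corner is SW corner plus one full cell.
latitude 77.2500° N, longitude 8.0000° E.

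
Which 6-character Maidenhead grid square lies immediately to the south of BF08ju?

BF08jt

Latitude subsquare u = 20; −1 → 19 = t.
The longitude characters are unchanged.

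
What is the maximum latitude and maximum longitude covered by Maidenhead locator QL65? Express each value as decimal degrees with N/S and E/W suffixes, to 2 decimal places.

26.00° N, 154.00° E

Field Q=16, L=11: +16·20° lon, +11·10° lat → SW at lon 140°, lat 20°.
Square 6, 5: +6·2° lon, +5·1° lat → SW at lon 152°, lat 25°.
Cell spans 2° lon × 1° lat. NE corner is SW corner plus one full cell.
latitude 26.00° N, longitude 154.00° E.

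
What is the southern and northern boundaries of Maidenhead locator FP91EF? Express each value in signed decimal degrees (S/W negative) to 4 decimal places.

61.2083, 61.2500

Field F=5, P=15: +5·20° lon, +15·10° lat → SW at lon -80°, lat 60°.
Square 9, 1: +9·2° lon, +1·1° lat → SW at lon -62°, lat 61°.
Subsquare e=4, f=5: +4·0.0833333° lon, +5·0.0416667° lat → SW at lon -61.6667°, lat 61.2083°.
Cell spans 0.0833333° lon × 0.0416667° lat.
south 61.2083, north 61.2500.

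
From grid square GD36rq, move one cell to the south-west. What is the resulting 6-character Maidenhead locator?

Longitude subsquare r = 17; −1 → 16 = q.
Latitude subsquare q = 16; −1 → 15 = p.

GD36qp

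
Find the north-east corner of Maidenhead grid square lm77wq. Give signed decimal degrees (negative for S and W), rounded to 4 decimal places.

37.7083, 55.9167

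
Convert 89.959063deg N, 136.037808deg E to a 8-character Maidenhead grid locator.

PR89ax40

Offset from 180°W / 90°S: lon 316.03781°, lat 179.95906°.
Field (20°×10°, letters A–R): lon ⌊316.03781/20⌋ = 15 → P; lat ⌊179.95906/10⌋ = 17 → R.
Square (2°×1°, digits 0–9): lon ⌊16.03781/2⌋ = 8; lat ⌊9.95906/1⌋ = 9.
Subsquare (5′×2.5′, letters a–x): lon ⌊0.03781/0.0833333⌋ = 0 → a; lat ⌊0.95906/0.0416667⌋ = 23 → x.
Extended square (30″×15″, digits 0–9): lon ⌊0.03781/0.00833333⌋ = 4; lat ⌊0.00073/0.00416667⌋ = 0.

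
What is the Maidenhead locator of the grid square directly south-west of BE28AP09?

BE18xp98

Longitude extended square 0; −1 → -1, wraps to 9, carry into subsquare.
Longitude subsquare a = 0; −1 → -1, wraps to 23 = x, carry into square.
Longitude square 2; −1 → 1.
Latitude extended square 9; −1 → 8.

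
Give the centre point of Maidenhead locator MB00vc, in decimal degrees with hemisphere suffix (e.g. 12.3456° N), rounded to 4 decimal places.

79.8958° S, 61.7917° E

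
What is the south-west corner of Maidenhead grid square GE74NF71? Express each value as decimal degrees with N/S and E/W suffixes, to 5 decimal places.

Field G=6, E=4: +6·20° lon, +4·10° lat → SW at lon -60°, lat -50°.
Square 7, 4: +7·2° lon, +4·1° lat → SW at lon -46°, lat -46°.
Subsquare n=13, f=5: +13·0.0833333° lon, +5·0.0416667° lat → SW at lon -44.9167°, lat -45.7917°.
Extended square 7, 1: +7·0.00833333° lon, +1·0.00416667° lat → SW at lon -44.8583°, lat -45.7875°.
latitude 45.78750° S, longitude 44.85833° W.

45.78750° S, 44.85833° W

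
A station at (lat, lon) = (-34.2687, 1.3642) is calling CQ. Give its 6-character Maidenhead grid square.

Add 180° to longitude and 90° to latitude: 181.3642, 55.7313.
Field (20°×10°, letters A–R): 181.3642/20 → 9 → J, 55.7313/10 → 5 → F; chars JF.
Square (2°×1°, digits 0–9): 1.3642/2 → 0, 5.7313/1 → 5; chars 05.
Subsquare (5′×2.5′, letters a–x): 1.3642/0.0833333 → 16 → q, 0.7313/0.0416667 → 17 → r; chars qr.

JF05qr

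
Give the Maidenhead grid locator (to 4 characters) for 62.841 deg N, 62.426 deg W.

FP82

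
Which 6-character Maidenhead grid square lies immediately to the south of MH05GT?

MH05gs

Latitude subsquare t = 19; −1 → 18 = s.
The longitude characters are unchanged.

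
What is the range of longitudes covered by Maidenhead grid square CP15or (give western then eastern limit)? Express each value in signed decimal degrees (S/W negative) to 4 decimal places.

-136.8333, -136.7500

Field C=2, P=15: +2·20° lon, +15·10° lat → SW at lon -140°, lat 60°.
Square 1, 5: +1·2° lon, +5·1° lat → SW at lon -138°, lat 65°.
Subsquare o=14, r=17: +14·0.0833333° lon, +17·0.0416667° lat → SW at lon -136.833°, lat 65.7083°.
Cell spans 0.0833333° lon × 0.0416667° lat.
west -136.8333, east -136.7500.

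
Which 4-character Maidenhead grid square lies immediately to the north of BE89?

BF80

Latitude square 9; +1 → 10, wraps to 0, carry into field.
Latitude field E = 4; +1 → 5 = F.
The longitude characters are unchanged.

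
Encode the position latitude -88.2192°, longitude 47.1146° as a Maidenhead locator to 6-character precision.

Shift to the Maidenhead origin (180°W, 90°S): lon 227.1146, lat 1.7808.
Field (20°×10°, letters A–R): 227.1146/20 → 11 → L, 1.7808/10 → 0 → A; chars LA.
Square (2°×1°, digits 0–9): 7.1146/2 → 3, 1.7808/1 → 1; chars 31.
Subsquare (5′×2.5′, letters a–x): 1.1146/0.0833333 → 13 → n, 0.7808/0.0416667 → 18 → s; chars ns.

LA31ns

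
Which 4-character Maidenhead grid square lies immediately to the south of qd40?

QC49

Latitude square 0; −1 → -1, wraps to 9, carry into field.
Latitude field D = 3; −1 → 2 = C.
The longitude characters are unchanged.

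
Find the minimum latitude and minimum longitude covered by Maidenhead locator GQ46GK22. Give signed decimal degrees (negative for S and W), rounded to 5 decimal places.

76.42500, -51.48333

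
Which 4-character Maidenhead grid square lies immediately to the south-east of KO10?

Longitude square 1; +1 → 2.
Latitude square 0; −1 → -1, wraps to 9, carry into field.
Latitude field O = 14; −1 → 13 = N.

KN29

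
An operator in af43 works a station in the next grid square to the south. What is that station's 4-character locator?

Latitude square 3; −1 → 2.
The longitude characters are unchanged.

AF42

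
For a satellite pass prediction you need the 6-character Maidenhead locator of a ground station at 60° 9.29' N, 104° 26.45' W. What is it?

DP70sd

Offset from 180°W / 90°S: lon 75.5592°, lat 150.1548°.
Field: 75.5592/20 → 3 → D, 150.1548/10 → 15 → P; chars DP.
Square: 15.5592/2 → 7, 0.1548/1 → 0; chars 70.
Subsquare: 1.5592/0.0833333 → 18 → s, 0.1548/0.0416667 → 3 → d; chars sd.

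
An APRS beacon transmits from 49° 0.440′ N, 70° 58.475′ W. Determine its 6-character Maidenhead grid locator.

FN49ma

Shift to the Maidenhead origin (180°W, 90°S): lon 109.0254, lat 139.0073.
Field: lon ⌊109.0254/20⌋ = 5 → F; lat ⌊139.0073/10⌋ = 13 → N.
Square: lon ⌊9.0254/2⌋ = 4; lat ⌊9.0073/1⌋ = 9.
Subsquare: lon ⌊1.0254/0.0833333⌋ = 12 → m; lat ⌊0.0073/0.0416667⌋ = 0 → a.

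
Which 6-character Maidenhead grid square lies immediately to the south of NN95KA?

Latitude subsquare a = 0; −1 → -1, wraps to 23 = x, carry into square.
Latitude square 5; −1 → 4.
The longitude characters are unchanged.

NN94kx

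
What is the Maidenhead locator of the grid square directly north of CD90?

CD91

Latitude square 0; +1 → 1.
The longitude characters are unchanged.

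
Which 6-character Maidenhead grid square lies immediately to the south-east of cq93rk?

CQ93sj

Longitude subsquare r = 17; +1 → 18 = s.
Latitude subsquare k = 10; −1 → 9 = j.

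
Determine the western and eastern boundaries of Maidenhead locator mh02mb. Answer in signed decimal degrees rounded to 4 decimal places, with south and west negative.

Field M=12, H=7: +12·20° lon, +7·10° lat → SW at lon 60°, lat -20°.
Square 0, 2: +0·2° lon, +2·1° lat → SW at lon 60°, lat -18°.
Subsquare m=12, b=1: +12·0.0833333° lon, +1·0.0416667° lat → SW at lon 61°, lat -17.9583°.
Cell spans 0.0833333° lon × 0.0416667° lat.
west 61.0000, east 61.0833.

61.0000, 61.0833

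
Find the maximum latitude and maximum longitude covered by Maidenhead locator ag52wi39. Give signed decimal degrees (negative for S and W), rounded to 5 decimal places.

Field A=0, G=6: +0·20° lon, +6·10° lat → SW at lon -180°, lat -30°.
Square 5, 2: +5·2° lon, +2·1° lat → SW at lon -170°, lat -28°.
Subsquare w=22, i=8: +22·0.0833333° lon, +8·0.0416667° lat → SW at lon -168.167°, lat -27.6667°.
Extended square 3, 9: +3·0.00833333° lon, +9·0.00416667° lat → SW at lon -168.142°, lat -27.6292°.
Cell spans 0.00833333° lon × 0.00416667° lat. NE corner is SW corner plus one full cell.
latitude -27.62500, longitude -168.13333.

-27.62500, -168.13333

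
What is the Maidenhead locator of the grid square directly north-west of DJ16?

DJ07

Longitude square 1; −1 → 0.
Latitude square 6; +1 → 7.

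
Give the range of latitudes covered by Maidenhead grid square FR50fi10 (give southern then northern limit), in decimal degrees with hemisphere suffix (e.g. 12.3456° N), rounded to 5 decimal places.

80.33333° N, 80.33750° N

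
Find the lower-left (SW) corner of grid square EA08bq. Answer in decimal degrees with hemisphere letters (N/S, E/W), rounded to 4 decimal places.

81.3333° S, 99.9167° W

Field E=4, A=0: +4·20° lon, +0·10° lat → SW at lon -100°, lat -90°.
Square 0, 8: +0·2° lon, +8·1° lat → SW at lon -100°, lat -82°.
Subsquare b=1, q=16: +1·0.0833333° lon, +16·0.0416667° lat → SW at lon -99.9167°, lat -81.3333°.
latitude 81.3333° S, longitude 99.9167° W.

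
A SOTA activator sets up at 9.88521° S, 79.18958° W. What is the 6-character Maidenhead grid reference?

Add 180° to longitude and 90° to latitude: 100.8104, 80.1148.
Field (20°×10°, letters A–R): lon ⌊100.8104/20⌋ = 5 → F; lat ⌊80.1148/10⌋ = 8 → I.
Square (2°×1°, digits 0–9): lon ⌊0.8104/2⌋ = 0; lat ⌊0.1148/1⌋ = 0.
Subsquare (5′×2.5′, letters a–x): lon ⌊0.8104/0.0833333⌋ = 9 → j; lat ⌊0.1148/0.0416667⌋ = 2 → c.

FI00jc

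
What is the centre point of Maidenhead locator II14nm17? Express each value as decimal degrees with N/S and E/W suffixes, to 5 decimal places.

Field I=8, I=8: +8·20° lon, +8·10° lat → SW at lon -20°, lat -10°.
Square 1, 4: +1·2° lon, +4·1° lat → SW at lon -18°, lat -6°.
Subsquare n=13, m=12: +13·0.0833333° lon, +12·0.0416667° lat → SW at lon -16.9167°, lat -5.5°.
Extended square 1, 7: +1·0.00833333° lon, +7·0.00416667° lat → SW at lon -16.9083°, lat -5.47083°.
Cell spans 0.00833333° lon × 0.00416667° lat. Centre is SW corner plus half of each.
latitude 5.46875° S, longitude 16.90417° W.

5.46875° S, 16.90417° W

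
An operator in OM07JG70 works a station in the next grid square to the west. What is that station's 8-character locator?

OM07jg60

Longitude extended square 7; −1 → 6.
The latitude characters are unchanged.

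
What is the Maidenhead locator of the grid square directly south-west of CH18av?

CH08xu

Longitude subsquare a = 0; −1 → -1, wraps to 23 = x, carry into square.
Longitude square 1; −1 → 0.
Latitude subsquare v = 21; −1 → 20 = u.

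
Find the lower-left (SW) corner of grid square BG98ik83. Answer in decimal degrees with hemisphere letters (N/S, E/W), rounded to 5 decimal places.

21.57083° S, 141.26667° W

Field B=1, G=6: +1·20° lon, +6·10° lat → SW at lon -160°, lat -30°.
Square 9, 8: +9·2° lon, +8·1° lat → SW at lon -142°, lat -22°.
Subsquare i=8, k=10: +8·0.0833333° lon, +10·0.0416667° lat → SW at lon -141.333°, lat -21.5833°.
Extended square 8, 3: +8·0.00833333° lon, +3·0.00416667° lat → SW at lon -141.267°, lat -21.5708°.
latitude 21.57083° S, longitude 141.26667° W.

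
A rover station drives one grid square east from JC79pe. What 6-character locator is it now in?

Longitude subsquare p = 15; +1 → 16 = q.
The latitude characters are unchanged.

JC79qe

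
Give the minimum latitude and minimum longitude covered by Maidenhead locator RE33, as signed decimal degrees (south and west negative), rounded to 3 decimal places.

-47.000, 166.000

Field R=17, E=4: +17·20° lon, +4·10° lat → SW at lon 160°, lat -50°.
Square 3, 3: +3·2° lon, +3·1° lat → SW at lon 166°, lat -47°.
latitude -47.000, longitude 166.000.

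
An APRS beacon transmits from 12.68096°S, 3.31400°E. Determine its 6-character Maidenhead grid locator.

Shift to the Maidenhead origin (180°W, 90°S): lon 183.3140, lat 77.3190.
Field: lon ⌊183.3140/20⌋ = 9 → J; lat ⌊77.3190/10⌋ = 7 → H.
Square: lon ⌊3.3140/2⌋ = 1; lat ⌊7.3190/1⌋ = 7.
Subsquare: lon ⌊1.3140/0.0833333⌋ = 15 → p; lat ⌊0.3190/0.0416667⌋ = 7 → h.

JH17ph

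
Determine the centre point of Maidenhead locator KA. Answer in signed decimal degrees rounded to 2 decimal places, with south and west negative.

Field K=10, A=0: +10·20° lon, +0·10° lat → SW at lon 20°, lat -90°.
Cell spans 20° lon × 10° lat. Centre is SW corner plus half of each.
latitude -85.00, longitude 30.00.

-85.00, 30.00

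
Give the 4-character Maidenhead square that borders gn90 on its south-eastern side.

HM09

Longitude square 9; +1 → 10, wraps to 0, carry into field.
Longitude field G = 6; +1 → 7 = H.
Latitude square 0; −1 → -1, wraps to 9, carry into field.
Latitude field N = 13; −1 → 12 = M.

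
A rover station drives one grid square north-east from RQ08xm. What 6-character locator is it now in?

RQ18an

Longitude subsquare x = 23; +1 → 24, wraps to 0 = a, carry into square.
Longitude square 0; +1 → 1.
Latitude subsquare m = 12; +1 → 13 = n.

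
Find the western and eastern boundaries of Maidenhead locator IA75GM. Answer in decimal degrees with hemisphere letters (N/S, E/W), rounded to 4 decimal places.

5.5000° W, 5.4167° W

Field I=8, A=0: +8·20° lon, +0·10° lat → SW at lon -20°, lat -90°.
Square 7, 5: +7·2° lon, +5·1° lat → SW at lon -6°, lat -85°.
Subsquare g=6, m=12: +6·0.0833333° lon, +12·0.0416667° lat → SW at lon -5.5°, lat -84.5°.
Cell spans 0.0833333° lon × 0.0416667° lat.
west 5.5000° W, east 5.4167° W.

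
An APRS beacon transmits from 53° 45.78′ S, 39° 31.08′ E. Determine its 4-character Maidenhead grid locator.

Shift to the Maidenhead origin (180°W, 90°S): lon 219.52, lat 36.24.
Field: lon ⌊219.52/20⌋ = 10 → K; lat ⌊36.24/10⌋ = 3 → D.
Square: lon ⌊19.52/2⌋ = 9; lat ⌊6.24/1⌋ = 6.

KD96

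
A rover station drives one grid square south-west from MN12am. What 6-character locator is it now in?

Longitude subsquare a = 0; −1 → -1, wraps to 23 = x, carry into square.
Longitude square 1; −1 → 0.
Latitude subsquare m = 12; −1 → 11 = l.

MN02xl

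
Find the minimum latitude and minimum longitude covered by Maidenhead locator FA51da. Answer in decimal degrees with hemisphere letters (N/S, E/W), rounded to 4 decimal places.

89.0000° S, 69.7500° W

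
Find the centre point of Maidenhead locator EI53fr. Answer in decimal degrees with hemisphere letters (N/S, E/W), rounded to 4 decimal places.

6.2708° S, 89.5417° W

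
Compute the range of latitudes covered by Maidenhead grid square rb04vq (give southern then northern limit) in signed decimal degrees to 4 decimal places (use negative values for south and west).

-75.3333, -75.2917

Field R=17, B=1: +17·20° lon, +1·10° lat → SW at lon 160°, lat -80°.
Square 0, 4: +0·2° lon, +4·1° lat → SW at lon 160°, lat -76°.
Subsquare v=21, q=16: +21·0.0833333° lon, +16·0.0416667° lat → SW at lon 161.75°, lat -75.3333°.
Cell spans 0.0833333° lon × 0.0416667° lat.
south -75.3333, north -75.2917.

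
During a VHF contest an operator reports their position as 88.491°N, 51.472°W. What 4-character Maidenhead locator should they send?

Add 180° to longitude and 90° to latitude: 128.53, 178.49.
Field: 128.53/20 → 6 → G, 178.49/10 → 17 → R; chars GR.
Square: 8.53/2 → 4, 8.49/1 → 8; chars 48.

GR48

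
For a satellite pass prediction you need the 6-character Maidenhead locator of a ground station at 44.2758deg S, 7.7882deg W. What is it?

IE65cr

Add 180° to longitude and 90° to latitude: 172.2118, 45.7242.
Field: 172.2118/20 → 8 → I, 45.7242/10 → 4 → E; chars IE.
Square: 12.2118/2 → 6, 5.7242/1 → 5; chars 65.
Subsquare: 0.2118/0.0833333 → 2 → c, 0.7242/0.0416667 → 17 → r; chars cr.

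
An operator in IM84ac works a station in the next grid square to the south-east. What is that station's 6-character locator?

IM84bb

Longitude subsquare a = 0; +1 → 1 = b.
Latitude subsquare c = 2; −1 → 1 = b.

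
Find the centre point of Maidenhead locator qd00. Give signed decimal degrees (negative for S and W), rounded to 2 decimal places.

-59.50, 141.00

Field Q=16, D=3: +16·20° lon, +3·10° lat → SW at lon 140°, lat -60°.
Square 0, 0: +0·2° lon, +0·1° lat → SW at lon 140°, lat -60°.
Cell spans 2° lon × 1° lat. Centre is SW corner plus half of each.
latitude -59.50, longitude 141.00.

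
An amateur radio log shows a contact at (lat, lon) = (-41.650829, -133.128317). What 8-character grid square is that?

Shift to the Maidenhead origin (180°W, 90°S): lon 46.87168, lat 48.34917.
Field (20°×10°, letters A–R): lon ⌊46.87168/20⌋ = 2 → C; lat ⌊48.34917/10⌋ = 4 → E.
Square (2°×1°, digits 0–9): lon ⌊6.87168/2⌋ = 3; lat ⌊8.34917/1⌋ = 8.
Subsquare (5′×2.5′, letters a–x): lon ⌊0.87168/0.0833333⌋ = 10 → k; lat ⌊0.34917/0.0416667⌋ = 8 → i.
Extended square (30″×15″, digits 0–9): lon ⌊0.03835/0.00833333⌋ = 4; lat ⌊0.01584/0.00416667⌋ = 3.

CE38ki43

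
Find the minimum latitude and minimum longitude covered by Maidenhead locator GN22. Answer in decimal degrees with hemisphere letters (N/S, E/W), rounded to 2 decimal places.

Field G=6, N=13: +6·20° lon, +13·10° lat → SW at lon -60°, lat 40°.
Square 2, 2: +2·2° lon, +2·1° lat → SW at lon -56°, lat 42°.
latitude 42.00° N, longitude 56.00° W.

42.00° N, 56.00° W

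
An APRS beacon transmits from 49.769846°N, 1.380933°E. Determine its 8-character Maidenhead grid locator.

Shift to the Maidenhead origin (180°W, 90°S): lon 181.38093, lat 139.76985.
Field (20°×10°, letters A–R): lon ⌊181.38093/20⌋ = 9 → J; lat ⌊139.76985/10⌋ = 13 → N.
Square (2°×1°, digits 0–9): lon ⌊1.38093/2⌋ = 0; lat ⌊9.76985/1⌋ = 9.
Subsquare (5′×2.5′, letters a–x): lon ⌊1.38093/0.0833333⌋ = 16 → q; lat ⌊0.76985/0.0416667⌋ = 18 → s.
Extended square (30″×15″, digits 0–9): lon ⌊0.04760/0.00833333⌋ = 5; lat ⌊0.01985/0.00416667⌋ = 4.

JN09qs54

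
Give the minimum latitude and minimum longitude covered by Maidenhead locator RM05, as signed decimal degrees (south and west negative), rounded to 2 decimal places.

35.00, 160.00

Field R=17, M=12: +17·20° lon, +12·10° lat → SW at lon 160°, lat 30°.
Square 0, 5: +0·2° lon, +5·1° lat → SW at lon 160°, lat 35°.
latitude 35.00, longitude 160.00.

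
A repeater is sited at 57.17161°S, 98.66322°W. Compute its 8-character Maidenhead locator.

Shift to the Maidenhead origin (180°W, 90°S): lon 81.33678, lat 32.82839.
Field (20°×10°, letters A–R): 81.33678/20 → 4 → E, 32.82839/10 → 3 → D; chars ED.
Square (2°×1°, digits 0–9): 1.33678/2 → 0, 2.82839/1 → 2; chars 02.
Subsquare (5′×2.5′, letters a–x): 1.33678/0.0833333 → 16 → q, 0.82839/0.0416667 → 19 → t; chars qt.
Extended square (30″×15″, digits 0–9): 0.00345/0.00833333 → 0, 0.03672/0.00416667 → 8; chars 08.

ED02qt08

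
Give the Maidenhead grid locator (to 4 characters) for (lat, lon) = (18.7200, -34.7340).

HK28

Add 180° to longitude and 90° to latitude: 145.27, 108.72.
Field (20°×10°, letters A–R): lon ⌊145.27/20⌋ = 7 → H; lat ⌊108.72/10⌋ = 10 → K.
Square (2°×1°, digits 0–9): lon ⌊5.27/2⌋ = 2; lat ⌊8.72/1⌋ = 8.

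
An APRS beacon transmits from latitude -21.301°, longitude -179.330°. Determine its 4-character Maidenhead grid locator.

AG08

Add 180° to longitude and 90° to latitude: 0.67, 68.70.
Field: lon ⌊0.67/20⌋ = 0 → A; lat ⌊68.70/10⌋ = 6 → G.
Square: lon ⌊0.67/2⌋ = 0; lat ⌊8.70/1⌋ = 8.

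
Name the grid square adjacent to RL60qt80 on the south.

Latitude extended square 0; −1 → -1, wraps to 9, carry into subsquare.
Latitude subsquare t = 19; −1 → 18 = s.
The longitude characters are unchanged.

RL60qs89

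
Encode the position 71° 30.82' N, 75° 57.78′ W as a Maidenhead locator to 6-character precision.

FQ21am

Shift to the Maidenhead origin (180°W, 90°S): lon 104.0370, lat 161.5137.
Field: lon ⌊104.0370/20⌋ = 5 → F; lat ⌊161.5137/10⌋ = 16 → Q.
Square: lon ⌊4.0370/2⌋ = 2; lat ⌊1.5137/1⌋ = 1.
Subsquare: lon ⌊0.0370/0.0833333⌋ = 0 → a; lat ⌊0.5137/0.0416667⌋ = 12 → m.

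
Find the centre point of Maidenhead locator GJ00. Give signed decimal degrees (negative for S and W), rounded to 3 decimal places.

Field G=6, J=9: +6·20° lon, +9·10° lat → SW at lon -60°, lat 0°.
Square 0, 0: +0·2° lon, +0·1° lat → SW at lon -60°, lat 0°.
Cell spans 2° lon × 1° lat. Centre is SW corner plus half of each.
latitude 0.500, longitude -59.000.

0.500, -59.000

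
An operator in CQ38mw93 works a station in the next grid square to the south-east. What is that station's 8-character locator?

CQ38nw02

Longitude extended square 9; +1 → 10, wraps to 0, carry into subsquare.
Longitude subsquare m = 12; +1 → 13 = n.
Latitude extended square 3; −1 → 2.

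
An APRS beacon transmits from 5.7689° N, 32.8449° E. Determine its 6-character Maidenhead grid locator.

Add 180° to longitude and 90° to latitude: 212.8449, 95.7689.
Field (20°×10°, letters A–R): 212.8449/20 → 10 → K, 95.7689/10 → 9 → J; chars KJ.
Square (2°×1°, digits 0–9): 12.8449/2 → 6, 5.7689/1 → 5; chars 65.
Subsquare (5′×2.5′, letters a–x): 0.8449/0.0833333 → 10 → k, 0.7689/0.0416667 → 18 → s; chars ks.

KJ65ks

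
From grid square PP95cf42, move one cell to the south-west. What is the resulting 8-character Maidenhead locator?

PP95cf31

Longitude extended square 4; −1 → 3.
Latitude extended square 2; −1 → 1.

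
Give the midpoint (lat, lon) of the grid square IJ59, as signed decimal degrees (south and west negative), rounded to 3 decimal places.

Field I=8, J=9: +8·20° lon, +9·10° lat → SW at lon -20°, lat 0°.
Square 5, 9: +5·2° lon, +9·1° lat → SW at lon -10°, lat 9°.
Cell spans 2° lon × 1° lat. Centre is SW corner plus half of each.
latitude 9.500, longitude -9.000.

9.500, -9.000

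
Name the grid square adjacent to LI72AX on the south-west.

Longitude subsquare a = 0; −1 → -1, wraps to 23 = x, carry into square.
Longitude square 7; −1 → 6.
Latitude subsquare x = 23; −1 → 22 = w.

LI62xw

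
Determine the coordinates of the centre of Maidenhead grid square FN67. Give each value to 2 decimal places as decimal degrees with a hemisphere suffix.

47.50° N, 67.00° W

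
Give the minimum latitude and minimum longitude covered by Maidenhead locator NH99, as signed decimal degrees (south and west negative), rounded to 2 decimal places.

-11.00, 98.00

Field N=13, H=7: +13·20° lon, +7·10° lat → SW at lon 80°, lat -20°.
Square 9, 9: +9·2° lon, +9·1° lat → SW at lon 98°, lat -11°.
latitude -11.00, longitude 98.00.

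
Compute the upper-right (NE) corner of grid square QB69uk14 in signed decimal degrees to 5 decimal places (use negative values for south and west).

-70.56250, 153.68333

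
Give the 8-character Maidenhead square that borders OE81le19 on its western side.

Longitude extended square 1; −1 → 0.
The latitude characters are unchanged.

OE81le09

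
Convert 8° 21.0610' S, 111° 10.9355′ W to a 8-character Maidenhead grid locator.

Add 180° to longitude and 90° to latitude: 68.81774, 81.64898.
Field: lon ⌊68.81774/20⌋ = 3 → D; lat ⌊81.64898/10⌋ = 8 → I.
Square: lon ⌊8.81774/2⌋ = 4; lat ⌊1.64898/1⌋ = 1.
Subsquare: lon ⌊0.81774/0.0833333⌋ = 9 → j; lat ⌊0.64898/0.0416667⌋ = 15 → p.
Extended square: lon ⌊0.06774/0.00833333⌋ = 8; lat ⌊0.02398/0.00416667⌋ = 5.

DI41jp85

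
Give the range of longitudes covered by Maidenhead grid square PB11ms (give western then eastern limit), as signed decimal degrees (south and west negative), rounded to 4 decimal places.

Field P=15, B=1: +15·20° lon, +1·10° lat → SW at lon 120°, lat -80°.
Square 1, 1: +1·2° lon, +1·1° lat → SW at lon 122°, lat -79°.
Subsquare m=12, s=18: +12·0.0833333° lon, +18·0.0416667° lat → SW at lon 123°, lat -78.25°.
Cell spans 0.0833333° lon × 0.0416667° lat.
west 123.0000, east 123.0833.

123.0000, 123.0833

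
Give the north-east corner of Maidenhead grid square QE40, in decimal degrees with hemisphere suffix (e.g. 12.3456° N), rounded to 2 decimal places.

49.00° S, 150.00° E

Field Q=16, E=4: +16·20° lon, +4·10° lat → SW at lon 140°, lat -50°.
Square 4, 0: +4·2° lon, +0·1° lat → SW at lon 148°, lat -50°.
Cell spans 2° lon × 1° lat. NE corner is SW corner plus one full cell.
latitude 49.00° S, longitude 150.00° E.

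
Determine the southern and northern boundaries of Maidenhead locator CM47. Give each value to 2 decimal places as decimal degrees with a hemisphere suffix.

Field C=2, M=12: +2·20° lon, +12·10° lat → SW at lon -140°, lat 30°.
Square 4, 7: +4·2° lon, +7·1° lat → SW at lon -132°, lat 37°.
Cell spans 2° lon × 1° lat.
south 37.00° N, north 38.00° N.

37.00° N, 38.00° N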